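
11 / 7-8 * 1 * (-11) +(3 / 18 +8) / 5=19153 / 210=91.20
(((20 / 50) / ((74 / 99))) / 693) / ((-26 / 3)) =-3 / 33670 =-0.00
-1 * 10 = -10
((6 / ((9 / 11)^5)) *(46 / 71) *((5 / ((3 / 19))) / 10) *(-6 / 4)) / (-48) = 70379287 / 67079664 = 1.05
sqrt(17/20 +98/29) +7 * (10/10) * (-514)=-3598 +sqrt(355685)/290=-3595.94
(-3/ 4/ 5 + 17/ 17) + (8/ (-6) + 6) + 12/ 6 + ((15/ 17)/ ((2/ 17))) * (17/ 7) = 10807/ 420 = 25.73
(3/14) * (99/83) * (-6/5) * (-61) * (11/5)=597861/14525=41.16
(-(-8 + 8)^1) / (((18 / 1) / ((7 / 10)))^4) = 0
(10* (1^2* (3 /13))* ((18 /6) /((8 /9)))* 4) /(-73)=-405 /949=-0.43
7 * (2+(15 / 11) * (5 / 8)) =1757 / 88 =19.97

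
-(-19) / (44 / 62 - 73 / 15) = -8835 / 1933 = -4.57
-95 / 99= -0.96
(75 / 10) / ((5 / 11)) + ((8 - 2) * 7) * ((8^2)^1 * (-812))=-4365279 / 2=-2182639.50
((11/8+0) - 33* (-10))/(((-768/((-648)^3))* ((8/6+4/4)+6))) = 1408850091/100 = 14088500.91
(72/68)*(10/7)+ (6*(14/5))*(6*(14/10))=424332/2975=142.63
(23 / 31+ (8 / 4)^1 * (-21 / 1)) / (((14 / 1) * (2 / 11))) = -14069 / 868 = -16.21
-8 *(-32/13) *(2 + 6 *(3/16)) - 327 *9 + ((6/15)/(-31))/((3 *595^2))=-6166561450901/2140081125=-2881.46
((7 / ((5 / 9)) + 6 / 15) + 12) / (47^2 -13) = 25 / 2196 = 0.01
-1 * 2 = -2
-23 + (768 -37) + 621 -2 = 1327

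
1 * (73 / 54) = 73 / 54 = 1.35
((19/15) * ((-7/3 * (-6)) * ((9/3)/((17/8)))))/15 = 1.67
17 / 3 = 5.67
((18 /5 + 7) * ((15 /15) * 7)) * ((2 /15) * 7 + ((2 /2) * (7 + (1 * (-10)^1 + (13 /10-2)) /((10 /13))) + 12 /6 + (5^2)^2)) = 69119897 /1500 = 46079.93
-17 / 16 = -1.06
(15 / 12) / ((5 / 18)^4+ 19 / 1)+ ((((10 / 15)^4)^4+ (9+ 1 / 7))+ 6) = 9144316651706422 / 601198383035943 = 15.21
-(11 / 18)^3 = -1331 / 5832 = -0.23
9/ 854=0.01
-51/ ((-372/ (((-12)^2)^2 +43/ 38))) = 13396187/ 4712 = 2842.99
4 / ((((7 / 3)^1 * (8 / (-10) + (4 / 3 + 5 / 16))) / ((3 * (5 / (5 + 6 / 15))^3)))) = 5000000 / 1035909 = 4.83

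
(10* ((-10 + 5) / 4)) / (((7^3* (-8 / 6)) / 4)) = 0.11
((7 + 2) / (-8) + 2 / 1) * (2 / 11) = 7 / 44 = 0.16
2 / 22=1 / 11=0.09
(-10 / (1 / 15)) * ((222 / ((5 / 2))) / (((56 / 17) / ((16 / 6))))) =-10782.86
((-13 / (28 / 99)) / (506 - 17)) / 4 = -429 / 18256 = -0.02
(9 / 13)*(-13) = -9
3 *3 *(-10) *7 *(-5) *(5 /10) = 1575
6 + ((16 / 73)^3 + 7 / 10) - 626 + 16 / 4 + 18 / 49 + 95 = -99106686999 / 190618330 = -519.92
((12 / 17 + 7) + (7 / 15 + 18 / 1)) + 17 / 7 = 28.60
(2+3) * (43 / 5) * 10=430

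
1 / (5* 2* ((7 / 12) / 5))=6 / 7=0.86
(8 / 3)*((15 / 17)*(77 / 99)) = 280 / 153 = 1.83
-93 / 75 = -1.24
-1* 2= -2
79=79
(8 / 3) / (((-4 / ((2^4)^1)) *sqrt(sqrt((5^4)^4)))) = -32 / 1875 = -0.02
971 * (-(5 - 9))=3884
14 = 14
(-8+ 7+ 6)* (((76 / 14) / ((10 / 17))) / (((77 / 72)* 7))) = 23256 / 3773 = 6.16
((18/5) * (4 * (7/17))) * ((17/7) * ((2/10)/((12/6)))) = 1.44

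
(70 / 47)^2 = 4900 / 2209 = 2.22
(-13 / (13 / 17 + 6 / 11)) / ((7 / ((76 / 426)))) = -92378 / 365295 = -0.25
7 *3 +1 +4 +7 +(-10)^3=-967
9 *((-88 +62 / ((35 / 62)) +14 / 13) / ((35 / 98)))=187596 / 325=577.22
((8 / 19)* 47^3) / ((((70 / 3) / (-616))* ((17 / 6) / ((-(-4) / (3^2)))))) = -292365568 / 1615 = -181031.31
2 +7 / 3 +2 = 19 / 3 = 6.33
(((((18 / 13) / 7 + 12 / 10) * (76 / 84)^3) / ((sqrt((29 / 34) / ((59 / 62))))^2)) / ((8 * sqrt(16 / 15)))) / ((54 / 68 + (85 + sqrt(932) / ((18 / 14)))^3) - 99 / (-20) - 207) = -307501245373778474940 * sqrt(3495) / 72714090400227994112054472449 + 94291268932261558898829 * sqrt(15) / 1017997265603191917568762614286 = 0.00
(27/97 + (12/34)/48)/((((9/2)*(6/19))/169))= 12102259/356184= 33.98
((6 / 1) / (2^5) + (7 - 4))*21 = 1071 / 16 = 66.94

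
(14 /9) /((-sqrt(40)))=-7 * sqrt(10) /90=-0.25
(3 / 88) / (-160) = -3 / 14080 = -0.00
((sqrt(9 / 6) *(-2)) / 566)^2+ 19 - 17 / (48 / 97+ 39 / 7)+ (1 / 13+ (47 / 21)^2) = 26834969435923 / 1260826550802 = 21.28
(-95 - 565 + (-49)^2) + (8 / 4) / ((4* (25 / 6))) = 43528 / 25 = 1741.12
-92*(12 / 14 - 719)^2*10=-474470830.20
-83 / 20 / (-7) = 83 / 140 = 0.59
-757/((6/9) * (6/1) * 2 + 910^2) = -757/828108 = -0.00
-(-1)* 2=2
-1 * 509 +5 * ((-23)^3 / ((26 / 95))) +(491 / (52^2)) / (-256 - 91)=-209041869683 / 938288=-222790.73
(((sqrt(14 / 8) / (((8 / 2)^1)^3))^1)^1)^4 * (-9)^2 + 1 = 268439425 / 268435456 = 1.00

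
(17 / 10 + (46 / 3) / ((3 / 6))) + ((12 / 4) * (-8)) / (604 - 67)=32.32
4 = 4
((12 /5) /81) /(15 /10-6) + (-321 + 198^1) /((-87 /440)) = 21918368 /35235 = 622.06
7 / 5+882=4417 / 5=883.40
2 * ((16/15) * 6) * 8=512/5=102.40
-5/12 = -0.42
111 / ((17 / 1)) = 111 / 17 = 6.53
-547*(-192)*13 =1365312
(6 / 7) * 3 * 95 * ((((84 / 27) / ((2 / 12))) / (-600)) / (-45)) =38 / 225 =0.17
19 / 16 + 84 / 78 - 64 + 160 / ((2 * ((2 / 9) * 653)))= -8310293 / 135824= -61.18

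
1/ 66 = 0.02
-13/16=-0.81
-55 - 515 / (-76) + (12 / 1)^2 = 7279 / 76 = 95.78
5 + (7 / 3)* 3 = 12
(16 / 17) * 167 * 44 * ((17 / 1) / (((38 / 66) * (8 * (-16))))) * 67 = -4061607 / 38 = -106884.39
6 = 6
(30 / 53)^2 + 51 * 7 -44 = 880117 / 2809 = 313.32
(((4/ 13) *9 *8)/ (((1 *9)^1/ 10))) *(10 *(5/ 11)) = 16000/ 143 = 111.89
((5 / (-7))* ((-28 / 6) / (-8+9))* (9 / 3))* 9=90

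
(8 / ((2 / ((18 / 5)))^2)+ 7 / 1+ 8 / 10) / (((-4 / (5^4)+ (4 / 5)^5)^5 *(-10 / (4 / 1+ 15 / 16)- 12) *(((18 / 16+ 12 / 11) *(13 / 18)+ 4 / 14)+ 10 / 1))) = -183390462398529052734375 / 3103554891399079075072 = -59.09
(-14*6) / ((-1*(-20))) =-4.20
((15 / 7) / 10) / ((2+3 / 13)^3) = 6591 / 341446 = 0.02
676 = 676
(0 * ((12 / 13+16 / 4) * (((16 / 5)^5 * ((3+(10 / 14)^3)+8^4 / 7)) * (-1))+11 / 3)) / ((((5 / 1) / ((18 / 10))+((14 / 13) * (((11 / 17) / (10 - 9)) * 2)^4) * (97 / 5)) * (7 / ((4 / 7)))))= 0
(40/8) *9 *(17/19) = 765/19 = 40.26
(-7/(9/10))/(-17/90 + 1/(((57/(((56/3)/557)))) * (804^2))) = 74823662025/1817146069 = 41.18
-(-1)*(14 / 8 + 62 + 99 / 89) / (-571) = -23091 / 203276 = -0.11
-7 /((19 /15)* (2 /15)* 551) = -1575 /20938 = -0.08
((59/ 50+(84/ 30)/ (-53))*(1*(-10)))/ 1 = -2987/ 265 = -11.27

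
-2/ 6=-1/ 3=-0.33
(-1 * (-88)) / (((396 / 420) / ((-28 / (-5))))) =1568 / 3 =522.67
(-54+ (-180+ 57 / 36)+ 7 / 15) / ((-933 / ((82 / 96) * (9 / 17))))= 190199 / 1691840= 0.11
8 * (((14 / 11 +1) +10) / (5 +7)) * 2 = 180 / 11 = 16.36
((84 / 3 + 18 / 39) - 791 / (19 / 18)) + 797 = 18795 / 247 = 76.09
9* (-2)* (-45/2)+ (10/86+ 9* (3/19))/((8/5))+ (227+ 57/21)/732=141732568/348859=406.27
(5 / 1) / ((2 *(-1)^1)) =-5 / 2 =-2.50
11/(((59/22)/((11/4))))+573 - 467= 13839/118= 117.28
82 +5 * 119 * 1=677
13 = 13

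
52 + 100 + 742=894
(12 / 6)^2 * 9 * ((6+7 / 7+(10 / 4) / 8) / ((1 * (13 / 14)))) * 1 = 567 / 2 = 283.50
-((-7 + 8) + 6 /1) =-7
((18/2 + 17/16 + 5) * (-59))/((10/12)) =-1066.42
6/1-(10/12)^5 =43531/7776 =5.60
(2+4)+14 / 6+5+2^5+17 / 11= 1547 / 33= 46.88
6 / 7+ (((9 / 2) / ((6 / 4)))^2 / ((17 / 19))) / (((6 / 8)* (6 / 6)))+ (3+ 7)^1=2888 / 119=24.27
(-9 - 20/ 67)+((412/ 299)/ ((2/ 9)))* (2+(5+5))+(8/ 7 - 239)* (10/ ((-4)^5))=4841525701/ 71798272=67.43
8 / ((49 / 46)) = 368 / 49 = 7.51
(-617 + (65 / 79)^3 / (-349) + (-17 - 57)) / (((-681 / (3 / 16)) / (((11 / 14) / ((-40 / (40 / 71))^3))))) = -653955867543 / 1565761560268860304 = -0.00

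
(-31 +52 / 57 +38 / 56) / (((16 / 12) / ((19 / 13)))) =-46937 / 1456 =-32.24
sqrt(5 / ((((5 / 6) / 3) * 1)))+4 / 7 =4 / 7+3 * sqrt(2) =4.81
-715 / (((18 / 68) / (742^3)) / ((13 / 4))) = -32276024440660 / 9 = -3586224937851.11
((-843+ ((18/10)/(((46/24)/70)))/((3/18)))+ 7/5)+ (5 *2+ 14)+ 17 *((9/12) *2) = -91463/230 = -397.67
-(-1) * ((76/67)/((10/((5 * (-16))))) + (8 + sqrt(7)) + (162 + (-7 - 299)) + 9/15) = -48399/335 + sqrt(7) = -141.83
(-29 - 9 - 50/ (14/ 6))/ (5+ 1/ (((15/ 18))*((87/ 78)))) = -60320/ 6167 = -9.78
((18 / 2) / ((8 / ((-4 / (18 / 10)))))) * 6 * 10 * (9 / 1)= -1350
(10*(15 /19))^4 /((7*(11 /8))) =4050000000 /10034717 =403.60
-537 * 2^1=-1074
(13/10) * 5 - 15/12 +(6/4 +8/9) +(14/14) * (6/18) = 287/36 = 7.97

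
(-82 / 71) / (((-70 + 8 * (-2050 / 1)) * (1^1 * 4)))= 41 / 2338740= 0.00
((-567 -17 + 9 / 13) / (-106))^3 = 436036824287 / 2616662152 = 166.64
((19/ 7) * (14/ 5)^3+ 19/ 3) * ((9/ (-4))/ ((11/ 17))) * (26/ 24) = -5462899/ 22000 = -248.31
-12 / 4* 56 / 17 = -168 / 17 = -9.88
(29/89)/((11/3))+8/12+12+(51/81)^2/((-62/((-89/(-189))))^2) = 1250018935634167/97997998875084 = 12.76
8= 8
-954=-954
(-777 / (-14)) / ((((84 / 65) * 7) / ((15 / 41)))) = 2.24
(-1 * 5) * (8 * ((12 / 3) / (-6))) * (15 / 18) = 200 / 9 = 22.22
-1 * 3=-3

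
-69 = -69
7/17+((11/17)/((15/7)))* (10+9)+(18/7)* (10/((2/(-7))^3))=-559139/510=-1096.35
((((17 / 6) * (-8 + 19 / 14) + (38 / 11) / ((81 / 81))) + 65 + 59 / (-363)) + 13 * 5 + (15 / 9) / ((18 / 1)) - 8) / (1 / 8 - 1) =-19495946 / 160083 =-121.79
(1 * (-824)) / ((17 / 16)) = -13184 / 17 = -775.53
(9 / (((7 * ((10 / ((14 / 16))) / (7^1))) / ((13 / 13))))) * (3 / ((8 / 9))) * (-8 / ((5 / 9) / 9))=-137781 / 400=-344.45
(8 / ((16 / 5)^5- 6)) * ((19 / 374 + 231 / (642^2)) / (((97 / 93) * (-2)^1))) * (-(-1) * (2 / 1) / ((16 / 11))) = -127834796875 / 155539984113808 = -0.00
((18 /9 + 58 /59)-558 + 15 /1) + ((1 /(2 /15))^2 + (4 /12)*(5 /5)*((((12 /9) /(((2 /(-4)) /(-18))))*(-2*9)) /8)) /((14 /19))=-1693415 /3304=-512.53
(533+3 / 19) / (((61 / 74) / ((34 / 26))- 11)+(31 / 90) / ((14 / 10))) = -52.66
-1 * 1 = -1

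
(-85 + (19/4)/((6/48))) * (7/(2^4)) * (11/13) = -3619/208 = -17.40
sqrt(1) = 1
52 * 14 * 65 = 47320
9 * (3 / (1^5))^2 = 81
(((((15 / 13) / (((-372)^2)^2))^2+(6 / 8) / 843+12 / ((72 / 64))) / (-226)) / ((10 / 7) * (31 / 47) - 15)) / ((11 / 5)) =6791330682397071373110707257 / 4449763109173073093174594764800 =0.00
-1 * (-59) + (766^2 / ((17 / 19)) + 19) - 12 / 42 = 78047796 / 119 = 655863.83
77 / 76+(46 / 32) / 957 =295193 / 290928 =1.01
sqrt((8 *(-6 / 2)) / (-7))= 2 *sqrt(42) / 7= 1.85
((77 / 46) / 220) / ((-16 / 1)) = -7 / 14720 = -0.00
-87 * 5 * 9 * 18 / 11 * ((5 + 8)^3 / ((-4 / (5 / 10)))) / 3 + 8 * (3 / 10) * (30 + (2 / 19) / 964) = 590849731299 / 1007380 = 586521.20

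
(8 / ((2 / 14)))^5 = 550731776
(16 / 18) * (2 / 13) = 16 / 117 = 0.14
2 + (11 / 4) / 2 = 3.38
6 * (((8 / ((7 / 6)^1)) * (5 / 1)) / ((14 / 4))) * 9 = 25920 / 49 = 528.98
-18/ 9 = -2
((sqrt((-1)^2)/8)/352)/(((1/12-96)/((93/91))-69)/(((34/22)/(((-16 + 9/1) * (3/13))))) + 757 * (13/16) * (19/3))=6851/78435607888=0.00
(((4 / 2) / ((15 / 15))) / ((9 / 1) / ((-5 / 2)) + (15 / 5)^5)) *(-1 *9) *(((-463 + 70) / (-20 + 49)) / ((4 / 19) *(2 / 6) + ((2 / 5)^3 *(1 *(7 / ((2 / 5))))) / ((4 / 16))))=147375 / 658126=0.22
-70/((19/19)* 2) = -35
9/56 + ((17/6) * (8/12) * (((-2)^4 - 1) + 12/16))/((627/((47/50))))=90113/438900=0.21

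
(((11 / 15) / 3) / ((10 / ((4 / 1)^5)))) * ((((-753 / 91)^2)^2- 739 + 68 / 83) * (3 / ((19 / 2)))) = 31223.87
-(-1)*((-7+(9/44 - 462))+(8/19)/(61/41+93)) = -759128265/1619332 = -468.79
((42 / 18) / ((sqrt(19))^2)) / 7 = 1 / 57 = 0.02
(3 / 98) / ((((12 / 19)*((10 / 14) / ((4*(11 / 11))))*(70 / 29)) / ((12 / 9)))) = 551 / 3675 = 0.15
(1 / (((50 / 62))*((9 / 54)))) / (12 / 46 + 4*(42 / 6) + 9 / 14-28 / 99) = 5929308 / 22809425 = 0.26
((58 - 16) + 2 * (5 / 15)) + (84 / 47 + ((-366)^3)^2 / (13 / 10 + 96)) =3389265766529509324 / 137193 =24704363681306.69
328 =328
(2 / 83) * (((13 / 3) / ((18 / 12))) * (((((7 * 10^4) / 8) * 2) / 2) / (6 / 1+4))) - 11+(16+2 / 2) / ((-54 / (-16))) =123137 / 2241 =54.95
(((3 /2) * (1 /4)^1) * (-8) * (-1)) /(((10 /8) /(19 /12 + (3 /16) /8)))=617 /160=3.86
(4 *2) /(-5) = -8 /5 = -1.60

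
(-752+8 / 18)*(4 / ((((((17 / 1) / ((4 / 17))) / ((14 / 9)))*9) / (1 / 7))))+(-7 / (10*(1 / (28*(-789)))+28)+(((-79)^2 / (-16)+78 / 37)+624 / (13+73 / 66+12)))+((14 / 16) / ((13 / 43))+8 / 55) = -35793587016647296753 / 98798276824481520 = -362.29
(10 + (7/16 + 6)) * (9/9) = 263/16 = 16.44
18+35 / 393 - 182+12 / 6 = -63631 / 393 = -161.91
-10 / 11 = -0.91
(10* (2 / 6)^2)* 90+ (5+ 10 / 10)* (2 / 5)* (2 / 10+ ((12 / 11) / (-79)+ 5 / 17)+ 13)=48881176 / 369325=132.35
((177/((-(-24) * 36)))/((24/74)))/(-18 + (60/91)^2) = -18077423/502702848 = -0.04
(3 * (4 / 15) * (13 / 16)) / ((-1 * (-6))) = 13 / 120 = 0.11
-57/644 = -0.09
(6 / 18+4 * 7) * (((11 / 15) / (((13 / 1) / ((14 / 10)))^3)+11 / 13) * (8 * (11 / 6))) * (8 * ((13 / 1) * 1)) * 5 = 20880557632 / 114075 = 183042.36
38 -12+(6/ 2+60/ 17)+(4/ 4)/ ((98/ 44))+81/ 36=117381/ 3332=35.23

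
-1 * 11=-11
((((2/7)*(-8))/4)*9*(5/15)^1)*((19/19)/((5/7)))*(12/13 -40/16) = 246/65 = 3.78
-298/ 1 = -298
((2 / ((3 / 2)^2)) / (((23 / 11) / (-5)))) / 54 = -0.04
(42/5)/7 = 6/5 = 1.20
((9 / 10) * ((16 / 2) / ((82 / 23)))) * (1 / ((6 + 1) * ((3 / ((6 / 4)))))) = 207 / 1435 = 0.14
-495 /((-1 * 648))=55 /72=0.76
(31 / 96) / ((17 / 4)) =31 / 408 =0.08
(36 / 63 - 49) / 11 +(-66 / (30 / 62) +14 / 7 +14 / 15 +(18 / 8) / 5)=-634877 / 4620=-137.42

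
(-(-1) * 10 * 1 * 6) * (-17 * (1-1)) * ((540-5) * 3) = 0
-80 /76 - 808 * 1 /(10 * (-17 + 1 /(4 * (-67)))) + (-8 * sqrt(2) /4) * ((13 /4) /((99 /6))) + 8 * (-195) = -673745932 /432915 - 13 * sqrt(2) /33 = -1556.86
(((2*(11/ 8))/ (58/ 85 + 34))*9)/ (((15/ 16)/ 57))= 43.39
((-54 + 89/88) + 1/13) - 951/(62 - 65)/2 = 120793/1144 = 105.59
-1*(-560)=560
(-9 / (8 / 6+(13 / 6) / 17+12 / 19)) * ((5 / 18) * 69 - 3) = -281979 / 4055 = -69.54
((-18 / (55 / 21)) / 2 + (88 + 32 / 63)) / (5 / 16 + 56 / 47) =221669296 / 3918915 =56.56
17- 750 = -733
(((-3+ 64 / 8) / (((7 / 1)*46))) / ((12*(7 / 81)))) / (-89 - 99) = -135 / 1695008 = -0.00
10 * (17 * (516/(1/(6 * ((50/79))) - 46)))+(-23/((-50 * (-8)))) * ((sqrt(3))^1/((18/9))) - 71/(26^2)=-17790590191/9275396 - 23 * sqrt(3)/800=-1918.09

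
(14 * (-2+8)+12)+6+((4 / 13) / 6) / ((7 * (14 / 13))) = 14995 / 147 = 102.01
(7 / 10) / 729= 7 / 7290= 0.00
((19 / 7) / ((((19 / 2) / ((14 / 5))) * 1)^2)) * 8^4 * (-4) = -1835008 / 475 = -3863.17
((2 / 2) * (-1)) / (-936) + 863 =807769 / 936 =863.00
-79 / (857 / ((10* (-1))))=790 / 857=0.92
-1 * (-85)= 85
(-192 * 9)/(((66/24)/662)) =-4575744/11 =-415976.73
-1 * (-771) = 771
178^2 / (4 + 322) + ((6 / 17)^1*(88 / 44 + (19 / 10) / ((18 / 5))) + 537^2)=4796053711 / 16626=288467.08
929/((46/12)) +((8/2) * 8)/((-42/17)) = 110798/483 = 229.40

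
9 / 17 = 0.53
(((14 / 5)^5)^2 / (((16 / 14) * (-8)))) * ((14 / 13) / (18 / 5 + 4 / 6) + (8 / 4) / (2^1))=-1030187233103 / 253906250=-4057.35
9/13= 0.69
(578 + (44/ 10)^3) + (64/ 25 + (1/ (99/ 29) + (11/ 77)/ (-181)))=10442863894/ 15679125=666.04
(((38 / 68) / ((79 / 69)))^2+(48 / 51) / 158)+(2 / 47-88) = -87.71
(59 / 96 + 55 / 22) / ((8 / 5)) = 1495 / 768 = 1.95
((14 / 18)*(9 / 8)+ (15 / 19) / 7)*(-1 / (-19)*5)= 5255 / 20216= 0.26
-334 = -334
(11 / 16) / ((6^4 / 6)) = 11 / 3456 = 0.00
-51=-51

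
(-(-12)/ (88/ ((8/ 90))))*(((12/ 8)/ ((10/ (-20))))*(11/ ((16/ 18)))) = -9/ 20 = -0.45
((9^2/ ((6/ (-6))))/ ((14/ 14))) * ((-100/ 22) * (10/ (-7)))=-40500/ 77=-525.97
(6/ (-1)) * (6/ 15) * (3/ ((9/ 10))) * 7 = -56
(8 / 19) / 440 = 0.00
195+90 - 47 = 238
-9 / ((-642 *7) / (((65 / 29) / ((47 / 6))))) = 585 / 1020887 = 0.00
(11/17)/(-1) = -11/17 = -0.65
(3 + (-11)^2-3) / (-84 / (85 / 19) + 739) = 10285 / 61219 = 0.17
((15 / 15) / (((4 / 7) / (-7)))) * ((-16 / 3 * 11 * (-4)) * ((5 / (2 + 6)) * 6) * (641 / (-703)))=6909980 / 703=9829.27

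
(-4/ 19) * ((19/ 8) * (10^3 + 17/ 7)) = -7017/ 14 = -501.21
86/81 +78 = 6404/81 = 79.06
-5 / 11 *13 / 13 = -5 / 11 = -0.45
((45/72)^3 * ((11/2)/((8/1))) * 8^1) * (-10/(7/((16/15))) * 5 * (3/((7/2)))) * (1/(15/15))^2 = -6875/784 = -8.77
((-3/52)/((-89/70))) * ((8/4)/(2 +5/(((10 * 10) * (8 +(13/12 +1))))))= 63525/1403441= 0.05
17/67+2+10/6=788/201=3.92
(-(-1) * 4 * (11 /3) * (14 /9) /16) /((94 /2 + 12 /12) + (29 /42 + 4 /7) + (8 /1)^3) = 49 /19287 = 0.00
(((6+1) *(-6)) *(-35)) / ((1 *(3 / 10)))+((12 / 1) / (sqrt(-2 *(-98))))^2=4900.73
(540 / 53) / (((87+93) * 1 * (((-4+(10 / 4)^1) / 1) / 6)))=-12 / 53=-0.23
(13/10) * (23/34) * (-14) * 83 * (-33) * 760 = 435687252/17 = 25628661.88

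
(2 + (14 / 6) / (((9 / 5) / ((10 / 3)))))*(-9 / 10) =-256 / 45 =-5.69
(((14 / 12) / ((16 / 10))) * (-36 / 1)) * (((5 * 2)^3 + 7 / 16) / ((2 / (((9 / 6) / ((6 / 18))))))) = -15126615 / 256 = -59088.34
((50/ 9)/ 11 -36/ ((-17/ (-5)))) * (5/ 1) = -84850/ 1683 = -50.42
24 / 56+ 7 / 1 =52 / 7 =7.43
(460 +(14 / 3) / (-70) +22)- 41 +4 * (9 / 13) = 86522 / 195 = 443.70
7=7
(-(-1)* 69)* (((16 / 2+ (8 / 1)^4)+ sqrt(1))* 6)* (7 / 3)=3965430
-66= -66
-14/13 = -1.08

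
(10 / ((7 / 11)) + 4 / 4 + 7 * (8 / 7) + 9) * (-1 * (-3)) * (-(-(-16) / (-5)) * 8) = 90624 / 35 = 2589.26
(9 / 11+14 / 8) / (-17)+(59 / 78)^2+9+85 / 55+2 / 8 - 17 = -6579887 / 1137708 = -5.78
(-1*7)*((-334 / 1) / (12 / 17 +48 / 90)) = 1886.68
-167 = -167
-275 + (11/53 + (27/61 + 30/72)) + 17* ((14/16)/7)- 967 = -96121603/77592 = -1238.81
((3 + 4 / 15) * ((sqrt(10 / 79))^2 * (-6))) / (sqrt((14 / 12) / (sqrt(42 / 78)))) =-28 * sqrt(6) * 91^(3 / 4) / 1027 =-1.97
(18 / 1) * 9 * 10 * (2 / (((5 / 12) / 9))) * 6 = 419904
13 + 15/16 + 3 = 271/16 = 16.94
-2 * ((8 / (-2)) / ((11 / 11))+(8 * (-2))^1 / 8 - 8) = 28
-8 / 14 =-4 / 7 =-0.57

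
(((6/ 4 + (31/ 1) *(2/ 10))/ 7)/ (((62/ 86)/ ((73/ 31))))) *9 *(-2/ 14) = -310761/ 67270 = -4.62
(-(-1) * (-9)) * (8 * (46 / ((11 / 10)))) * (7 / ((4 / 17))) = -985320 / 11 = -89574.55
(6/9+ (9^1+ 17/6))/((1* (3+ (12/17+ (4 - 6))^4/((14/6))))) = 14616175/4913418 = 2.97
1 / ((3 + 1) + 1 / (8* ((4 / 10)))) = 16 / 69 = 0.23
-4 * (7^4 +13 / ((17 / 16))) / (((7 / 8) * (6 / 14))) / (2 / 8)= -102964.71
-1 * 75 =-75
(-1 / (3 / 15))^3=-125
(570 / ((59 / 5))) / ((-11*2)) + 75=47250 / 649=72.80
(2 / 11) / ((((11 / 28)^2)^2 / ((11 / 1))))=1229312 / 14641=83.96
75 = 75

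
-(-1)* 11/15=11/15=0.73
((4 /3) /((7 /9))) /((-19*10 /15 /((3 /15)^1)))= -18 /665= -0.03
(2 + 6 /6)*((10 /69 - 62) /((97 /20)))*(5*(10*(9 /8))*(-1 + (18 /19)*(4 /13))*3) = 25987500 /5681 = 4574.46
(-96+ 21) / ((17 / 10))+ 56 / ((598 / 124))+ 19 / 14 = -2216587 / 71162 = -31.15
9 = 9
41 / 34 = 1.21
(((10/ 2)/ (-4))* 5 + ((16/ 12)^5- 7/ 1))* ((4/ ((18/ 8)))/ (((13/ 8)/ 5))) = -1405280/ 28431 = -49.43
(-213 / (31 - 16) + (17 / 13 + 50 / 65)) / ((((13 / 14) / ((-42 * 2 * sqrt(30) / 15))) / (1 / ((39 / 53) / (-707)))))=-11574642016 * sqrt(30) / 164775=-384748.45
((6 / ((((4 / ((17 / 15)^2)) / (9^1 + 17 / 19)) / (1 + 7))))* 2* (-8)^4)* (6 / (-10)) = -1780350976 / 2375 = -749621.46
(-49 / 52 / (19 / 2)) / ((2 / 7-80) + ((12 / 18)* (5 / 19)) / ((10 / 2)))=1029 / 826592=0.00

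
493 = 493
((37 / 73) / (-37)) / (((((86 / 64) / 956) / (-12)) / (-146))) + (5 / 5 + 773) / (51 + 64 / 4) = -49158654 / 2881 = -17063.05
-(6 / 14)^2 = -9 / 49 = -0.18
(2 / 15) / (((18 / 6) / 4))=8 / 45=0.18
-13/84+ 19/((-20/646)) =-257819/420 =-613.85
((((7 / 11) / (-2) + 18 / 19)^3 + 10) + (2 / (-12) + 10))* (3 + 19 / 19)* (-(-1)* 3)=4400134945 / 18258658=240.99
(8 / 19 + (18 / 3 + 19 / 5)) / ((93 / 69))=22333 / 2945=7.58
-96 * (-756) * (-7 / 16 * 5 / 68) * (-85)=198450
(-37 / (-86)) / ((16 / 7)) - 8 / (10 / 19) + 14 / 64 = -6361 / 430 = -14.79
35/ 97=0.36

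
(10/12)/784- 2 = -9403/4704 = -2.00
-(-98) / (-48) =-2.04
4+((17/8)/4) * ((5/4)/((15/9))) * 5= 767/128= 5.99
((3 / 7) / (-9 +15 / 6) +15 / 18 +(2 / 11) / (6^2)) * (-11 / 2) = -6959 / 1638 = -4.25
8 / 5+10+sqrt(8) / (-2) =58 / 5 - sqrt(2) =10.19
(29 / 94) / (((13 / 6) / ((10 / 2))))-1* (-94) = 57869 / 611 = 94.71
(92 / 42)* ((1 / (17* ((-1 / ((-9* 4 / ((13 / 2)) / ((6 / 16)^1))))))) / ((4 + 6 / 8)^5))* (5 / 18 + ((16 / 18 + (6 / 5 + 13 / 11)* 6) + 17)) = 16144990208 / 632036650245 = 0.03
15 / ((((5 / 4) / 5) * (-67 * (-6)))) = 0.15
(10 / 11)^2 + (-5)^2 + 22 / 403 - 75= -2395188 / 48763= -49.12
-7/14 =-1/2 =-0.50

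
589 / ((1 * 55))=589 / 55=10.71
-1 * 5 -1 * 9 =-14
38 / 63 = 0.60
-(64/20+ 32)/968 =-2/55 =-0.04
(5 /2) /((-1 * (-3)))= 5 /6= 0.83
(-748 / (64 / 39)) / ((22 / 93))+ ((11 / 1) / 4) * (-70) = -67819 / 32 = -2119.34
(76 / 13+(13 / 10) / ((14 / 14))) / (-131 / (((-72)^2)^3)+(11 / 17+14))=1100093549838336 / 2254798214777485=0.49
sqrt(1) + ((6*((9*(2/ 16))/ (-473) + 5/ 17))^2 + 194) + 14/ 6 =200.40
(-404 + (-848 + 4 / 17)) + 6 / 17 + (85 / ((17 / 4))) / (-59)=-1251.75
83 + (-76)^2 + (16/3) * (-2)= 17545/3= 5848.33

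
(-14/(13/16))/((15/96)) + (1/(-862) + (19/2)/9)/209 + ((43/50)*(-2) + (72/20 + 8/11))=-28367585969/263481075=-107.66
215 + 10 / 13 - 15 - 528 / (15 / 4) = 3898 / 65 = 59.97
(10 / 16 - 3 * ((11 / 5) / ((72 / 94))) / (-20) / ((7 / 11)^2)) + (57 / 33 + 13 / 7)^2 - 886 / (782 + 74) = 10278762029 / 761283600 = 13.50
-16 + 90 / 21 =-82 / 7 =-11.71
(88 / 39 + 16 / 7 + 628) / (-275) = -172684 / 75075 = -2.30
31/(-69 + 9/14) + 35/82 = -2093/78474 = -0.03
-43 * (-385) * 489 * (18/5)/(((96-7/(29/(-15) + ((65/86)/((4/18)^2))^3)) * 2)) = 168694481607497461/1111354781216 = 151791.75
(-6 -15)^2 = 441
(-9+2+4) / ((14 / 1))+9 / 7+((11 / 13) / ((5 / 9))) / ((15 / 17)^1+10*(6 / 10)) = 15293 / 11830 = 1.29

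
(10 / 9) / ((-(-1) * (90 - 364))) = -5 / 1233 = -0.00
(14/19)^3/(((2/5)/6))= 41160/6859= 6.00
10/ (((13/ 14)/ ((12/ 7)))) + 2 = 266/ 13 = 20.46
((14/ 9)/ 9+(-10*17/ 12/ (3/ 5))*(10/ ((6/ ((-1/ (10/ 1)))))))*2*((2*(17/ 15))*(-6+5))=-22627/ 1215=-18.62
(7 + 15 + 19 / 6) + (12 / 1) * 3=367 / 6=61.17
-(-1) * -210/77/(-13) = 30/143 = 0.21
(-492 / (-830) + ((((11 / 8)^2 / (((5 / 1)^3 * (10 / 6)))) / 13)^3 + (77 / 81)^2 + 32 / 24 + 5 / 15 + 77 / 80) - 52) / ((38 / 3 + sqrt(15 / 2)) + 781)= -8728121857133469422811642059 / 144694001158787808000000000000 + 3665737865238752382533239 * sqrt(30) / 96462667439191872000000000000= -0.06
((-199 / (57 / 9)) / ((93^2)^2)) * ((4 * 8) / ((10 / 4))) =-12736 / 2368831365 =-0.00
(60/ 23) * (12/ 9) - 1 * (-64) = 1552/ 23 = 67.48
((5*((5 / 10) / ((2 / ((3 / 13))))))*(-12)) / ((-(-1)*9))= -5 / 13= -0.38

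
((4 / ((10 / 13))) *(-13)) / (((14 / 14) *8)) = -169 / 20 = -8.45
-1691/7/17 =-14.21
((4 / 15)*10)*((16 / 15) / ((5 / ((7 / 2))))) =448 / 225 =1.99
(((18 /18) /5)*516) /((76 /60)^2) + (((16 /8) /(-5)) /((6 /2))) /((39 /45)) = 301138 /4693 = 64.17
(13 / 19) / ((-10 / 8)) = -52 / 95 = -0.55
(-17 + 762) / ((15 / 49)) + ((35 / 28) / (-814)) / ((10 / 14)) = 23772035 / 9768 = 2433.66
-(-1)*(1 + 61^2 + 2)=3724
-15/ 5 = -3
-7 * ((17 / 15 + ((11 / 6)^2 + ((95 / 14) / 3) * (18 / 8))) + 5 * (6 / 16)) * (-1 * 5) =7219 / 18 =401.06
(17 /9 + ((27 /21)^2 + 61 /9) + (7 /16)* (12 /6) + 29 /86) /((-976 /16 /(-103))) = 60064141 /3084648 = 19.47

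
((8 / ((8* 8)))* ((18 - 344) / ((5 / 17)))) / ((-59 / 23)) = 63733 / 1180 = 54.01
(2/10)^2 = 1/25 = 0.04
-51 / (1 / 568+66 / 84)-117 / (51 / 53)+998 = 43201577 / 53227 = 811.65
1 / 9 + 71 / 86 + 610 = 472865 / 774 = 610.94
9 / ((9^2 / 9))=1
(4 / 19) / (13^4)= 4 / 542659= 0.00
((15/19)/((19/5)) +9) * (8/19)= 26592/6859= 3.88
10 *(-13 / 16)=-65 / 8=-8.12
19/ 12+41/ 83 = 2069/ 996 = 2.08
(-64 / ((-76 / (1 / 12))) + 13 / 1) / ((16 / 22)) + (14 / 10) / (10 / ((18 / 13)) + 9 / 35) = 18.16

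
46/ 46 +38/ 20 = 29/ 10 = 2.90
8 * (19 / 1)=152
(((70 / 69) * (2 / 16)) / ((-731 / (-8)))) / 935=14 / 9432093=0.00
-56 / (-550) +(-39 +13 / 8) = -82001 / 2200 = -37.27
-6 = -6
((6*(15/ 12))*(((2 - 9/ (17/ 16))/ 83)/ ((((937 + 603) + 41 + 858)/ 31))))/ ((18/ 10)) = -42625/ 10324287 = -0.00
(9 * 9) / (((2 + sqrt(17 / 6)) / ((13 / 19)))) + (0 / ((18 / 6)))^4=12636 / 133 - 1053 * sqrt(102) / 133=15.05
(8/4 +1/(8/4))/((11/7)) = 35/22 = 1.59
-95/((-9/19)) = 1805/9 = 200.56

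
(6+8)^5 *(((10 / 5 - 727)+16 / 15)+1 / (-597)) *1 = -1162208621504 / 2985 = -389349621.94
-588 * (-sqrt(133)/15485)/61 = 0.01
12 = 12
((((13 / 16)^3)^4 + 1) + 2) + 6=2556572875518385 / 281474976710656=9.08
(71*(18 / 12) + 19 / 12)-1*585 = -5723 / 12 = -476.92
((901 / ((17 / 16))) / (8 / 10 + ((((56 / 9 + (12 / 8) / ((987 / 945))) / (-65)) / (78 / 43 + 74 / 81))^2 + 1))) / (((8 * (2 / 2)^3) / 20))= 19786013000000000 / 16816860289089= 1176.56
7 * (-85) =-595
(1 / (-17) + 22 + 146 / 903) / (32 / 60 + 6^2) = 1696505 / 2804116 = 0.61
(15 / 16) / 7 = 15 / 112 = 0.13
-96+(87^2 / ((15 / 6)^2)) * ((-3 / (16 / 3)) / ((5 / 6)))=-228363 / 250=-913.45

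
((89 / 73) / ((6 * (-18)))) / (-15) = 89 / 118260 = 0.00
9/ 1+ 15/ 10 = 21/ 2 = 10.50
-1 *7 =-7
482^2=232324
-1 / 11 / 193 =-1 / 2123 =-0.00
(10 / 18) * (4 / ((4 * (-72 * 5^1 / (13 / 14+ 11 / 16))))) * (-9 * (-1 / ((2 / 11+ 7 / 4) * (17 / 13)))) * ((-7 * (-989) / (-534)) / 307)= 25598287 / 68224438080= 0.00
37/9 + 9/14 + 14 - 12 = 851/126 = 6.75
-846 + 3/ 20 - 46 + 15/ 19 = -338603/ 380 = -891.06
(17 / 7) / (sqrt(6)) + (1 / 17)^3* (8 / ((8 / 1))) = 1 / 4913 + 17* sqrt(6) / 42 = 0.99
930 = 930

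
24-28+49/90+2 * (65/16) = 1681/360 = 4.67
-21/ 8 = -2.62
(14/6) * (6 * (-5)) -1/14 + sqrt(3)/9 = -981/14 + sqrt(3)/9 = -69.88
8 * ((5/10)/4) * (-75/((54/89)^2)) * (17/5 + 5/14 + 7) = -9940855/4536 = -2191.55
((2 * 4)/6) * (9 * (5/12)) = 5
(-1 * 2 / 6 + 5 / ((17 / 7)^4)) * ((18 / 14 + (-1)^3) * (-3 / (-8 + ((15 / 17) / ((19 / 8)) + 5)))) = -1805228 / 29197959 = -0.06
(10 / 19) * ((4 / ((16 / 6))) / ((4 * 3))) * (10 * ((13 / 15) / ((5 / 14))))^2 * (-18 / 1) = -66248 / 95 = -697.35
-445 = -445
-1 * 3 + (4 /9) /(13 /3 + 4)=-221 /75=-2.95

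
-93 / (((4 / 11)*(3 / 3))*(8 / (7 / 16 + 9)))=-154473 / 512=-301.71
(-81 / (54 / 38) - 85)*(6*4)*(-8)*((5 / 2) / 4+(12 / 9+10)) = 326032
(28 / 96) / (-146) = -7 / 3504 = -0.00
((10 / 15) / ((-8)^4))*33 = 11 / 2048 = 0.01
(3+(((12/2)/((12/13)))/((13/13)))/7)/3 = 55/42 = 1.31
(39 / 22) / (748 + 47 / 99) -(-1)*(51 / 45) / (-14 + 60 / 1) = 690389 / 25564155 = 0.03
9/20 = 0.45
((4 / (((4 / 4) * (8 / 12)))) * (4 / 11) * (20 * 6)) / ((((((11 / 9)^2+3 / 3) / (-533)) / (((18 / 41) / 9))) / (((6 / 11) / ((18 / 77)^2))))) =-2751840 / 101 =-27245.94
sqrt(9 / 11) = 3 *sqrt(11) / 11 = 0.90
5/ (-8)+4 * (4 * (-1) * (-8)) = 1019/ 8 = 127.38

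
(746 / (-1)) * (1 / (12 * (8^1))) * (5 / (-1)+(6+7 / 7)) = -373 / 24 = -15.54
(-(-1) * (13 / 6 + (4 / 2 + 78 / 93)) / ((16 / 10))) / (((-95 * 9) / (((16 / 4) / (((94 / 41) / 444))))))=-74333 / 26226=-2.83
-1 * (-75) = 75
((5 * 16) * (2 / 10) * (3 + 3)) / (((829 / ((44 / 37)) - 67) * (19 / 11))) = 46464 / 526775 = 0.09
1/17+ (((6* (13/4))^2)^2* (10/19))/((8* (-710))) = -39155825/2935424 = -13.34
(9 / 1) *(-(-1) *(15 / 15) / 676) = 9 / 676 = 0.01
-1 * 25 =-25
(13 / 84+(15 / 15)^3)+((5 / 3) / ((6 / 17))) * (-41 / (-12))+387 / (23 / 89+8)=3394831 / 52920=64.15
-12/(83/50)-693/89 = -110919/7387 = -15.02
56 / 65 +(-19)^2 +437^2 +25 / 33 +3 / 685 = 56225667538 / 293865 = 191331.62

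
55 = 55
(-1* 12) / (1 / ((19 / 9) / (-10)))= 38 / 15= 2.53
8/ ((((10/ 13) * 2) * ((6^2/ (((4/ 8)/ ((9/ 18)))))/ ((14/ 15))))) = 91/ 675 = 0.13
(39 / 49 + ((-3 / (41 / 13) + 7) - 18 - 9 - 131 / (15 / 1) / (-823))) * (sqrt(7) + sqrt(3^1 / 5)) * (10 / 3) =-229.67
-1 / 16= -0.06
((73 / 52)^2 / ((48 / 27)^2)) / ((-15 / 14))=-1007181 / 1730560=-0.58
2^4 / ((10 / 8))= 64 / 5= 12.80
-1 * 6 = -6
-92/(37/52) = -4784/37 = -129.30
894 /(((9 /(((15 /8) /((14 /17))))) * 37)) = 12665 /2072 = 6.11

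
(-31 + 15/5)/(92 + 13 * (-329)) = 28/4185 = 0.01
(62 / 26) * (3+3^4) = 2604 / 13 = 200.31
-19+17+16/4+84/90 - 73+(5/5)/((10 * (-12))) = -2803/40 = -70.08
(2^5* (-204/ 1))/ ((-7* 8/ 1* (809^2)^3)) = 816/ 1962407385606966487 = 0.00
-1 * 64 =-64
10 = 10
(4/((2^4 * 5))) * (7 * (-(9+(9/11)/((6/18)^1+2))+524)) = 9907/55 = 180.13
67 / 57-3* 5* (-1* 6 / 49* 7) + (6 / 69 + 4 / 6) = 45231 / 3059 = 14.79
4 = 4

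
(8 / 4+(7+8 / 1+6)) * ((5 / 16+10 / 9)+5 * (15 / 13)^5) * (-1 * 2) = -14325896495 / 26733096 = -535.89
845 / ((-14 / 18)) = -7605 / 7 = -1086.43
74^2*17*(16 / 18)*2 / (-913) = -1489472 / 8217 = -181.27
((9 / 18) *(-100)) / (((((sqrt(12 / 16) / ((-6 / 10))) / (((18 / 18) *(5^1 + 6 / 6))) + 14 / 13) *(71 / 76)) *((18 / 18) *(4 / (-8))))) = 77064000 *sqrt(3) / 5711737 + 597542400 / 5711737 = 127.99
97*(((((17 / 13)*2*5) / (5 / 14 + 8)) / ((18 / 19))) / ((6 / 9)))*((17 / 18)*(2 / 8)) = 18641945 / 328536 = 56.74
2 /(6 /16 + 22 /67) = 1072 /377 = 2.84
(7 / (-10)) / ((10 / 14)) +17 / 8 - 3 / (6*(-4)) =127 / 100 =1.27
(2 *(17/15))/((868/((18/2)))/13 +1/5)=1326/4457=0.30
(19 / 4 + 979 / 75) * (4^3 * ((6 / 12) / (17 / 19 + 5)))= 14497 / 150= 96.65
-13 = -13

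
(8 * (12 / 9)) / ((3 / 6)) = 64 / 3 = 21.33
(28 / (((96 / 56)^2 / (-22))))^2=14235529 / 324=43936.82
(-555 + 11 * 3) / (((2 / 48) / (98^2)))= -120318912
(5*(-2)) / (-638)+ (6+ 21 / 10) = 25889 / 3190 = 8.12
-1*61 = -61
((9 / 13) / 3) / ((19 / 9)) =27 / 247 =0.11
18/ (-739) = -18/ 739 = -0.02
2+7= 9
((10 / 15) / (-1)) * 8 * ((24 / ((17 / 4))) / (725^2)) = -512 / 8935625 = -0.00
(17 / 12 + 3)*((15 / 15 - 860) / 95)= -45527 / 1140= -39.94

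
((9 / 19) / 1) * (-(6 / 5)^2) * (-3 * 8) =7776 / 475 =16.37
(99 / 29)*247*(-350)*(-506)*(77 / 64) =83364556275 / 464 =179664991.97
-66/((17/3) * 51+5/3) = -99/436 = -0.23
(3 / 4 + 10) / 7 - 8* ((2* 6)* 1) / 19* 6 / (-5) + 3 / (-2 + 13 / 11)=31379 / 7980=3.93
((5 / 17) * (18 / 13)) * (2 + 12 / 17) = 4140 / 3757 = 1.10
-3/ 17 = -0.18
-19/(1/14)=-266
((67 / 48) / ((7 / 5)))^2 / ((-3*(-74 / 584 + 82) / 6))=-8192425 / 337375584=-0.02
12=12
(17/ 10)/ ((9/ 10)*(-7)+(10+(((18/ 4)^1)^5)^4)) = 8912896/ 60788327295304042661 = 0.00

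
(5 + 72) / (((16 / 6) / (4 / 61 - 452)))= -796026 / 61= -13049.61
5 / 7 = 0.71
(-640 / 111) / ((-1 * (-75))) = -128 / 1665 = -0.08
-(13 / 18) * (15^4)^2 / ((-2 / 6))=11105859375 / 2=5552929687.50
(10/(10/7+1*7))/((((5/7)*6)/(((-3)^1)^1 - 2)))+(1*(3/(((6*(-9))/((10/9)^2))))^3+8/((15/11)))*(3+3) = 1288185469367/38096348085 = 33.81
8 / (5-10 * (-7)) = 8 / 75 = 0.11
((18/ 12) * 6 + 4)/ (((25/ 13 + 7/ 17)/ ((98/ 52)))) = 10.49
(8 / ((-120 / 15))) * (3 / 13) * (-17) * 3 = 153 / 13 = 11.77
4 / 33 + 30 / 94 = 683 / 1551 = 0.44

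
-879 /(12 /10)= -1465 /2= -732.50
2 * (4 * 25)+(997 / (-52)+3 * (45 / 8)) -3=20249 / 104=194.70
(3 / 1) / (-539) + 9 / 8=4827 / 4312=1.12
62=62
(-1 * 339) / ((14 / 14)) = -339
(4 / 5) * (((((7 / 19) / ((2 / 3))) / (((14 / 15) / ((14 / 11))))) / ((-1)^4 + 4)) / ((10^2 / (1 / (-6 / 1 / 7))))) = -147 / 104500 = -0.00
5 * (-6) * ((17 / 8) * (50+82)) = -8415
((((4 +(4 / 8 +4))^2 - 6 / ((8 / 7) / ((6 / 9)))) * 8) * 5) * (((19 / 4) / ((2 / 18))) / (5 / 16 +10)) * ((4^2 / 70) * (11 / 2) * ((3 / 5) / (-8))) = -7524 / 7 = -1074.86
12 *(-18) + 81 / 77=-16551 / 77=-214.95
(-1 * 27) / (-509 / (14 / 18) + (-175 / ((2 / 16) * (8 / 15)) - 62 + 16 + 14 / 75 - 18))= 0.01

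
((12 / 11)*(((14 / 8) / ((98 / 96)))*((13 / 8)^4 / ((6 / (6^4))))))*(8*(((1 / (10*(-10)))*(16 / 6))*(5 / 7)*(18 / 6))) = -6940323 / 5390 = -1287.63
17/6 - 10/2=-13/6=-2.17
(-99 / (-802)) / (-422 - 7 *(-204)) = 99 / 806812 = 0.00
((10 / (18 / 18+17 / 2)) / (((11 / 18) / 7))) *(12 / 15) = 2016 / 209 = 9.65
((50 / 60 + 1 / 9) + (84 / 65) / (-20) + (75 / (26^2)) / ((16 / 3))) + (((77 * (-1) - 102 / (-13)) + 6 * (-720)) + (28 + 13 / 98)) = -519928680527 / 119246400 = -4360.12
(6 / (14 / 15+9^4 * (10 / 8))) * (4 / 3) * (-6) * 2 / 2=-0.01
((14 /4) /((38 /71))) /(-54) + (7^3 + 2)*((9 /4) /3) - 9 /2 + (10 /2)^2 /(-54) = 347015 /1368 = 253.67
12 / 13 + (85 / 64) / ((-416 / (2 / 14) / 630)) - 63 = -63861 / 1024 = -62.36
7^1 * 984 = 6888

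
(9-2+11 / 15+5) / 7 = 191 / 105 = 1.82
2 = 2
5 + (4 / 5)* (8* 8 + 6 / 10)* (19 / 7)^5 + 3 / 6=6402861741 / 840350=7619.28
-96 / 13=-7.38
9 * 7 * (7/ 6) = 147/ 2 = 73.50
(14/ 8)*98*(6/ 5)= 1029/ 5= 205.80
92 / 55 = 1.67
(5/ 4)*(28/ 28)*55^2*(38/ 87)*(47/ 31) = 13506625/ 5394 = 2504.01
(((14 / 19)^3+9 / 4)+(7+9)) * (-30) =-7675245 / 13718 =-559.50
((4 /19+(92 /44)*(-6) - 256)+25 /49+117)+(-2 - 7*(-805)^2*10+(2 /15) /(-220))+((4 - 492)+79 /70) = -34841717466338 /768075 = -45362389.70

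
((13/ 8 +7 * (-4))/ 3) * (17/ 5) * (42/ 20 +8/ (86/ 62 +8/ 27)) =-115440421/ 563600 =-204.83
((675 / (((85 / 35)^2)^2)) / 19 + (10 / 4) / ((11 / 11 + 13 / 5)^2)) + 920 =947294267615 / 1028310552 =921.21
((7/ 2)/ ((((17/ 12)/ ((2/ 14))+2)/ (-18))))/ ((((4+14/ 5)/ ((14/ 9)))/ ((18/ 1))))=-52920/ 2431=-21.77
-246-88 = -334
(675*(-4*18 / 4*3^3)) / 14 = -164025 / 7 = -23432.14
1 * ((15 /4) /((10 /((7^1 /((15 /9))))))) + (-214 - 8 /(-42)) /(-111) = 3.50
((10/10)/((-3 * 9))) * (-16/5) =16/135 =0.12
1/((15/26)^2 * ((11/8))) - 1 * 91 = -219817/2475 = -88.81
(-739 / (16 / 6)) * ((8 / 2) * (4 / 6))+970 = 231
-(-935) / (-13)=-935 / 13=-71.92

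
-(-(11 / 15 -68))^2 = -1018081 / 225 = -4524.80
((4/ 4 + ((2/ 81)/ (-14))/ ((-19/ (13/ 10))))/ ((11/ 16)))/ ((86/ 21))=430972/ 1213245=0.36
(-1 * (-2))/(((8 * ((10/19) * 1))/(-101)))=-1919/40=-47.98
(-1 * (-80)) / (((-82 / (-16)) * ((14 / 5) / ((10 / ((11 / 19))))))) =304000 / 3157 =96.29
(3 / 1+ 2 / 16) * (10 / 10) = 25 / 8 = 3.12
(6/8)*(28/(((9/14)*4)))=49/6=8.17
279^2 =77841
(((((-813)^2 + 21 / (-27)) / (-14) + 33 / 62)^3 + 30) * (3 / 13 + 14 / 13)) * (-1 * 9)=106607702288469212534306215 / 86079068712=1238485776898366.74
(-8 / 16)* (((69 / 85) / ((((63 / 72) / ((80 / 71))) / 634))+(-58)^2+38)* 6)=-12194.22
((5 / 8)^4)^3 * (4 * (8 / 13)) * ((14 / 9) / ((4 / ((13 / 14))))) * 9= 244140625 / 8589934592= 0.03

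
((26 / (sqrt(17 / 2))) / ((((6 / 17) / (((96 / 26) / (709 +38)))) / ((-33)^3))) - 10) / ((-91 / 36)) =360 / 91 +2299968 * sqrt(34) / 7553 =1779.54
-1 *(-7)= 7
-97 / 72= -1.35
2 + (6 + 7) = 15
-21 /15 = -7 /5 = -1.40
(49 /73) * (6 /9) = 98 /219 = 0.45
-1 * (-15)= 15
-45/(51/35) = -525/17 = -30.88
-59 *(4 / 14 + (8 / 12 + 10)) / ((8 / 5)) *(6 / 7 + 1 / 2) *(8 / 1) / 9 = -644575 / 1323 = -487.21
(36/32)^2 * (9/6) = 243/128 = 1.90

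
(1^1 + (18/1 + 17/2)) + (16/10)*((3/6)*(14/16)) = 141/5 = 28.20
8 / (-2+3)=8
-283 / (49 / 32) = -9056 / 49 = -184.82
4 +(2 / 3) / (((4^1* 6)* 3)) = 433 / 108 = 4.01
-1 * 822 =-822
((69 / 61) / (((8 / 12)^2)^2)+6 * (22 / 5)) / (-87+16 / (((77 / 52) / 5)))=-12071829 / 12390320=-0.97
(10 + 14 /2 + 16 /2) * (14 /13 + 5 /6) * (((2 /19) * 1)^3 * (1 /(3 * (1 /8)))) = 119200 /802503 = 0.15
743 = 743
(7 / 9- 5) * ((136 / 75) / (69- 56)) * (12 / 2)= -10336 / 2925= -3.53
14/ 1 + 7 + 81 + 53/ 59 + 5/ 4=24579/ 236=104.15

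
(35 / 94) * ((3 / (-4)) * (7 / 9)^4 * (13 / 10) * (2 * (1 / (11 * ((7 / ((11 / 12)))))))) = -31213 / 9867744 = -0.00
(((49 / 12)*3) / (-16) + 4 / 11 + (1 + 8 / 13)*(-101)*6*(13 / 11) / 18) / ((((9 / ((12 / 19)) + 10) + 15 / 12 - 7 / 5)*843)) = -75885 / 23837792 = -0.00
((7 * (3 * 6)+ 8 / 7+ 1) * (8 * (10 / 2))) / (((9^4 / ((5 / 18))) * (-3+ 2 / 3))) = -29900 / 321489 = -0.09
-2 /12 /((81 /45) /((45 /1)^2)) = -375 /2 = -187.50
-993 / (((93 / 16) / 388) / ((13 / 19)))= -26713024 / 589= -45353.18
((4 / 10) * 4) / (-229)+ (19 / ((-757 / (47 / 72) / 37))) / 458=-1037269 / 124814160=-0.01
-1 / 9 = -0.11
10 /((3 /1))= 10 /3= 3.33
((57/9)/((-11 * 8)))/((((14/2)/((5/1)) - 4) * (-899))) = -95/3085368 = -0.00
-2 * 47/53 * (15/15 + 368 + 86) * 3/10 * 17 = -218127/53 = -4115.60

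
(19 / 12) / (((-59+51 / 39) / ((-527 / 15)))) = 130169 / 135000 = 0.96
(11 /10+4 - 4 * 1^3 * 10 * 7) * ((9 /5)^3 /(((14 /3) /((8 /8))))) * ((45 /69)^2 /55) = -54108567 /20366500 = -2.66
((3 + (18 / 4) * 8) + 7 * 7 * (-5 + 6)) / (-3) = -88 / 3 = -29.33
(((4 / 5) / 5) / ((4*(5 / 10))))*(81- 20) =122 / 25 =4.88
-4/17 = -0.24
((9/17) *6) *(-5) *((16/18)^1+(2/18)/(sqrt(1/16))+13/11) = -39.95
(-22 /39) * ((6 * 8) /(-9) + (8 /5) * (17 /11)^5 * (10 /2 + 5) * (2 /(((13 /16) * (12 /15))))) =-5385253664 /22268961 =-241.83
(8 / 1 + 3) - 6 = 5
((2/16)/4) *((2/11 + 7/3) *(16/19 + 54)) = 43243/10032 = 4.31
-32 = -32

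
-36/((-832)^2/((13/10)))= -9/133120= -0.00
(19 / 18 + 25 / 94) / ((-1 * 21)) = -559 / 8883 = -0.06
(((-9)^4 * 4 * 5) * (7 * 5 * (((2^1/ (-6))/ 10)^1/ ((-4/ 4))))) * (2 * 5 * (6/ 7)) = 1312200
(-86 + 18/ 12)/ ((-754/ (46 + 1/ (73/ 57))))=44395/ 8468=5.24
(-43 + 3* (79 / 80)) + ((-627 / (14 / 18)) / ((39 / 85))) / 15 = -1144193 / 7280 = -157.17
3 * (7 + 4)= 33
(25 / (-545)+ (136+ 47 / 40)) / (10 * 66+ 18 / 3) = 16159 / 78480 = 0.21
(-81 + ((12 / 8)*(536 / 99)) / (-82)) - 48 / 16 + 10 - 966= -1407254 / 1353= -1040.10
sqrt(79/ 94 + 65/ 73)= sqrt(81499974)/ 6862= 1.32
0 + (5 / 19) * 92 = 460 / 19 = 24.21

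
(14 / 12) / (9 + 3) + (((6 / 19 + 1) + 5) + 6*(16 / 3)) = 52549 / 1368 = 38.41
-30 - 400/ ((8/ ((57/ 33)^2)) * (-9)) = -14620/ 1089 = -13.43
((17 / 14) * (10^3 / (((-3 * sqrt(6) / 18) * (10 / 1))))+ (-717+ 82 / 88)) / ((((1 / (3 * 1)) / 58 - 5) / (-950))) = -1302026775 / 9559 - 140505000 * sqrt(6) / 6083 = -192787.78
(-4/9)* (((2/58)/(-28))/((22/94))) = 47/20097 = 0.00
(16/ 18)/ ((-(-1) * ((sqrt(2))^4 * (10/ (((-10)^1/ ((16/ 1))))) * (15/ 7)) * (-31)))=0.00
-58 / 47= -1.23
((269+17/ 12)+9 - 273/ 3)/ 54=2261/ 648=3.49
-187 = -187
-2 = -2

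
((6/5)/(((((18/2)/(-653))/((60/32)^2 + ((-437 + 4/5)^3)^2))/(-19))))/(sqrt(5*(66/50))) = 9495946086723537039038807*sqrt(165)/27500000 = 4435550401397411657.05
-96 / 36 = -8 / 3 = -2.67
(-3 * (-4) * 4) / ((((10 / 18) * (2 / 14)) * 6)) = 504 / 5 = 100.80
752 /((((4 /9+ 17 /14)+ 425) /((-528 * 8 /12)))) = -33352704 /53759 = -620.41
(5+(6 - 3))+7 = 15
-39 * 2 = -78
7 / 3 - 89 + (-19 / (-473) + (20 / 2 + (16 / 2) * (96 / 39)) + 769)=13135478 / 18447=712.07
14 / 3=4.67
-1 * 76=-76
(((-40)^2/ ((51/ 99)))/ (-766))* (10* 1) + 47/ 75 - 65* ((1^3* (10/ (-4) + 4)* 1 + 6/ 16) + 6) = -2155642739/ 3906600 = -551.80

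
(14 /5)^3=2744 /125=21.95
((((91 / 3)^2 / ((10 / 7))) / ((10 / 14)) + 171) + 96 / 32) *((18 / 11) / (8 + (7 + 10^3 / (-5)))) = -484069 / 50875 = -9.51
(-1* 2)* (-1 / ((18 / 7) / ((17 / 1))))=119 / 9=13.22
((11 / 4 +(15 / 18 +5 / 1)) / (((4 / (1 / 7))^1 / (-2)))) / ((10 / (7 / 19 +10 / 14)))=-309 / 4655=-0.07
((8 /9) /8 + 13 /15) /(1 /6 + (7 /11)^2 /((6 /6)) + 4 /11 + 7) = 10648 /86415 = 0.12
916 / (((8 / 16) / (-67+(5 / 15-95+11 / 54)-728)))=-43996396 / 27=-1629496.15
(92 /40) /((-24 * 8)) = -23 /1920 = -0.01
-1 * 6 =-6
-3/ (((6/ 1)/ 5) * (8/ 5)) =-25/ 16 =-1.56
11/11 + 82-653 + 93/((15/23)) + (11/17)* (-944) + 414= -624.22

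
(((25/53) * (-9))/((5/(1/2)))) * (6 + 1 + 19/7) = -1530/371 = -4.12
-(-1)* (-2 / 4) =-1 / 2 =-0.50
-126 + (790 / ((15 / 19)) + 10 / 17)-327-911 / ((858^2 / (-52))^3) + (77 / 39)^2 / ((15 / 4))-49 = 500.29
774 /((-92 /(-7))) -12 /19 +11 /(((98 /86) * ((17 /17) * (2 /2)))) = 2908433 /42826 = 67.91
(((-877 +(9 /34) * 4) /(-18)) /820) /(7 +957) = 14891 /241886880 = 0.00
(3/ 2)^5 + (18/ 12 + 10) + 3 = 707/ 32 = 22.09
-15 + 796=781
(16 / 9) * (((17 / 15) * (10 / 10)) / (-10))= -136 / 675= -0.20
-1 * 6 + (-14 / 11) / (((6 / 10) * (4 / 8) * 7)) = -218 / 33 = -6.61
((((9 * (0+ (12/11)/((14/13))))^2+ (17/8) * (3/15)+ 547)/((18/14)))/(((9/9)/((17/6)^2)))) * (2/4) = 1600626211/813120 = 1968.50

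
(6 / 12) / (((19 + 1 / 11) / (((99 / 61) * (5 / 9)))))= 121 / 5124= 0.02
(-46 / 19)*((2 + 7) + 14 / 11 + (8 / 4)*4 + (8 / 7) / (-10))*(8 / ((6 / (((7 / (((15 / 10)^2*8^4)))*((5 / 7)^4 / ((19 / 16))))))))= -20099125 / 2059424136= -0.01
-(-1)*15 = 15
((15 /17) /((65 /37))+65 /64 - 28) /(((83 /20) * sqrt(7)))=-2.41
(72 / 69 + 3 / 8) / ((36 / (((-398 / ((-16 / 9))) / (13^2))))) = 51939 / 995072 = 0.05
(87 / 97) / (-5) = -87 / 485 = -0.18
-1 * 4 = -4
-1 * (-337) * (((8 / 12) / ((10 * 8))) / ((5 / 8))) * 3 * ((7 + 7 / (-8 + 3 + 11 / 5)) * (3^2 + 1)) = 3033 / 5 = 606.60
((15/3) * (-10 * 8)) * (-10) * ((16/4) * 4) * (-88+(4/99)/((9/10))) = -5015552000/891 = -5629126.82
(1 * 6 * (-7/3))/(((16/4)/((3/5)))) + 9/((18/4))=-1/10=-0.10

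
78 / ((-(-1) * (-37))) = -78 / 37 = -2.11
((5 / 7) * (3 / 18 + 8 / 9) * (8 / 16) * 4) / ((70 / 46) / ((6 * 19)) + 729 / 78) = 539695 / 3349794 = 0.16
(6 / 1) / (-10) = -3 / 5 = -0.60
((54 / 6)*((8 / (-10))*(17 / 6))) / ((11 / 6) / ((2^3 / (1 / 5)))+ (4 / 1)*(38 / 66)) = -8.69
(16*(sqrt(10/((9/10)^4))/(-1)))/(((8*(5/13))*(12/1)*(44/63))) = -455*sqrt(10)/594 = -2.42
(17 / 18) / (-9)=-17 / 162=-0.10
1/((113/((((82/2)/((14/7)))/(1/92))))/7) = 13202/113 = 116.83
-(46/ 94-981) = 46084/ 47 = 980.51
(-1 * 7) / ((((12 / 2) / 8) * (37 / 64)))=-1792 / 111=-16.14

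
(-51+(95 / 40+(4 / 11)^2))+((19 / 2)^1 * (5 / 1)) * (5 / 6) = -25873 / 2904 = -8.91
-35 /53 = -0.66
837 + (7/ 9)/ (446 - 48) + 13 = 3044707/ 3582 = 850.00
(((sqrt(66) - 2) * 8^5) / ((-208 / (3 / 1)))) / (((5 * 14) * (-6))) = -1024 / 455 + 512 * sqrt(66) / 455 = 6.89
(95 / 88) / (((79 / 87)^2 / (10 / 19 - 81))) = -5260455 / 49928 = -105.36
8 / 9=0.89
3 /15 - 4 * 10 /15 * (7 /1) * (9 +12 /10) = -951 /5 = -190.20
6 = 6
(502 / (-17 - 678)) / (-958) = 251 / 332905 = 0.00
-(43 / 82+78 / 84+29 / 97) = -48772 / 27839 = -1.75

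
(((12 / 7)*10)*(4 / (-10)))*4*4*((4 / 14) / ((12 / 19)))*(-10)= 24320 / 49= 496.33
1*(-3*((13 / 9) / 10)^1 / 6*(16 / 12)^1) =-13 / 135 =-0.10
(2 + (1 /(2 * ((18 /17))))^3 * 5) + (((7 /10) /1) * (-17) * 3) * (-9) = 75542249 /233280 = 323.83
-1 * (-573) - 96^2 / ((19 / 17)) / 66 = 93645 / 209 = 448.06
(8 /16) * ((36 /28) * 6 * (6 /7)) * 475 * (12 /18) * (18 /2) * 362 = 167135400 /49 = 3410926.53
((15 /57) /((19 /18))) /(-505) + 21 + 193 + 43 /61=214.70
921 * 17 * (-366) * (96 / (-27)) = 20374976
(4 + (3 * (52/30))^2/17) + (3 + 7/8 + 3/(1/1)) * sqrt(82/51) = 2376/425 + 55 * sqrt(4182)/408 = 14.31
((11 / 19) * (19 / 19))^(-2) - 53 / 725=255312 / 87725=2.91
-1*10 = -10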